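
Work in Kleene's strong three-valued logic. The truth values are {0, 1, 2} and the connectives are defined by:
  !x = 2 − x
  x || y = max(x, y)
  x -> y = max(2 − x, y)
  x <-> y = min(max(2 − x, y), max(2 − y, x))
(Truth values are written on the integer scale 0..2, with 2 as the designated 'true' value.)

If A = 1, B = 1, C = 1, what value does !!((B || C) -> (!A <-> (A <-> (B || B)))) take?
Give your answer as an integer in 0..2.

B || C = 1 || 1 = 1
!A = !1 = 1
B || B = 1 || 1 = 1
A <-> (B || B) = 1 <-> 1 = 1
!A <-> (A <-> (B || B)) = 1 <-> 1 = 1
(B || C) -> (!A <-> (A <-> (B || B))) = 1 -> 1 = 1
!((B || C) -> (!A <-> (A <-> (B || B)))) = !1 = 1
!!((B || C) -> (!A <-> (A <-> (B || B)))) = !1 = 1

1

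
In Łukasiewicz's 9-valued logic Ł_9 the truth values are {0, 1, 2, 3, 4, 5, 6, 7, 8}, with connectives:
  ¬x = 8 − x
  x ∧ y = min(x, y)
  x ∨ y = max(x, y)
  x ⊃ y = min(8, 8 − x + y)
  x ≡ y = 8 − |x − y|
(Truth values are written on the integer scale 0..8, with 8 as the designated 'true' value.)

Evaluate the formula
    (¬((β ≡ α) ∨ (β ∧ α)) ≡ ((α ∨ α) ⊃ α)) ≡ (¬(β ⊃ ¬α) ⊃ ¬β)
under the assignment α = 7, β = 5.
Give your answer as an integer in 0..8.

3

β ≡ α = 5 ≡ 7 = 6
β ∧ α = 5 ∧ 7 = 5
(β ≡ α) ∨ (β ∧ α) = 6 ∨ 5 = 6
¬((β ≡ α) ∨ (β ∧ α)) = ¬6 = 2
α ∨ α = 7 ∨ 7 = 7
(α ∨ α) ⊃ α = 7 ⊃ 7 = 8
¬((β ≡ α) ∨ (β ∧ α)) ≡ ((α ∨ α) ⊃ α) = 2 ≡ 8 = 2
¬α = ¬7 = 1
β ⊃ ¬α = 5 ⊃ 1 = 4
¬(β ⊃ ¬α) = ¬4 = 4
¬β = ¬5 = 3
¬(β ⊃ ¬α) ⊃ ¬β = 4 ⊃ 3 = 7
(¬((β ≡ α) ∨ (β ∧ α)) ≡ ((α ∨ α) ⊃ α)) ≡ (¬(β ⊃ ¬α) ⊃ ¬β) = 2 ≡ 7 = 3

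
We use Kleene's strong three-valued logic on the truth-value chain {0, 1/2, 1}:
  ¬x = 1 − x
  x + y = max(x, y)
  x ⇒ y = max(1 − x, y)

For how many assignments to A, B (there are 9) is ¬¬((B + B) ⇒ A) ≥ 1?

5

A = 0, B = 0 ↦ 1  ≥
A = 0, B = 1/2 ↦ 1/2  <
A = 0, B = 1 ↦ 0  <
A = 1/2, B = 0 ↦ 1  ≥
A = 1/2, B = 1/2 ↦ 1/2  <
A = 1/2, B = 1 ↦ 1/2  <
A = 1, B = 0 ↦ 1  ≥
A = 1, B = 1/2 ↦ 1  ≥
A = 1, B = 1 ↦ 1  ≥
So 5 of the 9 assignments meet the threshold.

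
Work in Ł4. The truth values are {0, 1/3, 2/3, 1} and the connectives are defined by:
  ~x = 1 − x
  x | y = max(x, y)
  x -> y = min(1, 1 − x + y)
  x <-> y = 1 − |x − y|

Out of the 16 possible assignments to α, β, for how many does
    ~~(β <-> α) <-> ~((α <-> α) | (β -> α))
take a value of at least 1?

α = 0, β = 0 ↦ 0  <
α = 0, β = 1/3 ↦ 1/3  <
α = 0, β = 2/3 ↦ 2/3  <
α = 0, β = 1 ↦ 1  ≥
α = 1/3, β = 0 ↦ 1/3  <
α = 1/3, β = 1/3 ↦ 0  <
α = 1/3, β = 2/3 ↦ 1/3  <
α = 1/3, β = 1 ↦ 2/3  <
α = 2/3, β = 0 ↦ 2/3  <
α = 2/3, β = 1/3 ↦ 1/3  <
α = 2/3, β = 2/3 ↦ 0  <
α = 2/3, β = 1 ↦ 1/3  <
α = 1, β = 0 ↦ 1  ≥
α = 1, β = 1/3 ↦ 2/3  <
α = 1, β = 2/3 ↦ 1/3  <
α = 1, β = 1 ↦ 0  <
So 2 of the 16 assignments meet the threshold.

2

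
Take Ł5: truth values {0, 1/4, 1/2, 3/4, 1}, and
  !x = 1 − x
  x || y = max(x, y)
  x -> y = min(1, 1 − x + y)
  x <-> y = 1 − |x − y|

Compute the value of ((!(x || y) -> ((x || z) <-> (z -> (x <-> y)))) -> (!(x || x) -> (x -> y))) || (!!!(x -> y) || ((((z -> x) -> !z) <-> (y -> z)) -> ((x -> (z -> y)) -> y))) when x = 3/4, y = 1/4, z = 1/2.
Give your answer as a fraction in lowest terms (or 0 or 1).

1

x || y = 3/4 || 1/4 = 3/4
!(x || y) = !3/4 = 1/4
x || z = 3/4 || 1/2 = 3/4
x <-> y = 3/4 <-> 1/4 = 1/2
z -> (x <-> y) = 1/2 -> 1/2 = 1
(x || z) <-> (z -> (x <-> y)) = 3/4 <-> 1 = 3/4
!(x || y) -> ((x || z) <-> (z -> (x <-> y))) = 1/4 -> 3/4 = 1
x || x = 3/4 || 3/4 = 3/4
!(x || x) = !3/4 = 1/4
x -> y = 3/4 -> 1/4 = 1/2
!(x || x) -> (x -> y) = 1/4 -> 1/2 = 1
(!(x || y) -> ((x || z) <-> (z -> (x <-> y)))) -> (!(x || x) -> (x -> y)) = 1 -> 1 = 1
x -> y = 3/4 -> 1/4 = 1/2
!(x -> y) = !1/2 = 1/2
!!(x -> y) = !1/2 = 1/2
!!!(x -> y) = !1/2 = 1/2
z -> x = 1/2 -> 3/4 = 1
!z = !1/2 = 1/2
(z -> x) -> !z = 1 -> 1/2 = 1/2
y -> z = 1/4 -> 1/2 = 1
((z -> x) -> !z) <-> (y -> z) = 1/2 <-> 1 = 1/2
z -> y = 1/2 -> 1/4 = 3/4
x -> (z -> y) = 3/4 -> 3/4 = 1
(x -> (z -> y)) -> y = 1 -> 1/4 = 1/4
(((z -> x) -> !z) <-> (y -> z)) -> ((x -> (z -> y)) -> y) = 1/2 -> 1/4 = 3/4
!!!(x -> y) || ((((z -> x) -> !z) <-> (y -> z)) -> ((x -> (z -> y)) -> y)) = 1/2 || 3/4 = 3/4
((!(x || y) -> ((x || z) <-> (z -> (x <-> y)))) -> (!(x || x) -> (x -> y))) || (!!!(x -> y) || ((((z -> x) -> !z) <-> (y -> z)) -> ((x -> (z -> y)) -> y))) = 1 || 3/4 = 1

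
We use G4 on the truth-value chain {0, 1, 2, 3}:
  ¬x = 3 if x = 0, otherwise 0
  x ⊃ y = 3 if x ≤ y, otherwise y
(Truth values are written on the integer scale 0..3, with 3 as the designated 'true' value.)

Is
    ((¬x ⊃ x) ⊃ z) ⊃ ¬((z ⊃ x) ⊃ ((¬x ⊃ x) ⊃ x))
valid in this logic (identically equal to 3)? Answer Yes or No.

Counterexample: take x = 0, z = 0.
¬x = ¬0 = 3
¬x ⊃ x = 3 ⊃ 0 = 0
(¬x ⊃ x) ⊃ z = 0 ⊃ 0 = 3
z ⊃ x = 0 ⊃ 0 = 3
(¬x ⊃ x) ⊃ x = 0 ⊃ 0 = 3
(z ⊃ x) ⊃ ((¬x ⊃ x) ⊃ x) = 3 ⊃ 3 = 3
¬((z ⊃ x) ⊃ ((¬x ⊃ x) ⊃ x)) = ¬3 = 0
((¬x ⊃ x) ⊃ z) ⊃ ¬((z ⊃ x) ⊃ ((¬x ⊃ x) ⊃ x)) = 3 ⊃ 0 = 0
This gives 0 ≠ 3.

No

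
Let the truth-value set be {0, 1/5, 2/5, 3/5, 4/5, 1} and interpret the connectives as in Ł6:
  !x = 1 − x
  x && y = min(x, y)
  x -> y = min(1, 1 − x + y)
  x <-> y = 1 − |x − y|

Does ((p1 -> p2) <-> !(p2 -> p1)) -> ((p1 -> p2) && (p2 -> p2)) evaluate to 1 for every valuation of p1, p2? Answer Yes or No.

No

Counterexample: take p1 = 3/5, p2 = 0.
p1 -> p2 = 3/5 -> 0 = 2/5
p2 -> p1 = 0 -> 3/5 = 1
!(p2 -> p1) = !1 = 0
(p1 -> p2) <-> !(p2 -> p1) = 2/5 <-> 0 = 3/5
p1 -> p2 = 3/5 -> 0 = 2/5
p2 -> p2 = 0 -> 0 = 1
(p1 -> p2) && (p2 -> p2) = 2/5 && 1 = 2/5
((p1 -> p2) <-> !(p2 -> p1)) -> ((p1 -> p2) && (p2 -> p2)) = 3/5 -> 2/5 = 4/5
This gives 4/5 ≠ 1.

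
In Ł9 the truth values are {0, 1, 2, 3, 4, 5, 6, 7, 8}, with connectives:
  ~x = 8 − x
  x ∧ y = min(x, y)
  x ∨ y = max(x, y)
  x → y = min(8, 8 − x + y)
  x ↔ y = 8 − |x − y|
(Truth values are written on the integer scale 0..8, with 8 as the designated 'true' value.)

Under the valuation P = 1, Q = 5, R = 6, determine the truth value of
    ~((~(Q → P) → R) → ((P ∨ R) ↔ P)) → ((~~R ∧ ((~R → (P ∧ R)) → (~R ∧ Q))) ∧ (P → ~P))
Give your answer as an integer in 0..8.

6

Q → P = 5 → 1 = 4
~(Q → P) = ~4 = 4
~(Q → P) → R = 4 → 6 = 8
P ∨ R = 1 ∨ 6 = 6
(P ∨ R) ↔ P = 6 ↔ 1 = 3
(~(Q → P) → R) → ((P ∨ R) ↔ P) = 8 → 3 = 3
~((~(Q → P) → R) → ((P ∨ R) ↔ P)) = ~3 = 5
~R = ~6 = 2
~~R = ~2 = 6
~R = ~6 = 2
P ∧ R = 1 ∧ 6 = 1
~R → (P ∧ R) = 2 → 1 = 7
~R = ~6 = 2
~R ∧ Q = 2 ∧ 5 = 2
(~R → (P ∧ R)) → (~R ∧ Q) = 7 → 2 = 3
~~R ∧ ((~R → (P ∧ R)) → (~R ∧ Q)) = 6 ∧ 3 = 3
~P = ~1 = 7
P → ~P = 1 → 7 = 8
(~~R ∧ ((~R → (P ∧ R)) → (~R ∧ Q))) ∧ (P → ~P) = 3 ∧ 8 = 3
~((~(Q → P) → R) → ((P ∨ R) ↔ P)) → ((~~R ∧ ((~R → (P ∧ R)) → (~R ∧ Q))) ∧ (P → ~P)) = 5 → 3 = 6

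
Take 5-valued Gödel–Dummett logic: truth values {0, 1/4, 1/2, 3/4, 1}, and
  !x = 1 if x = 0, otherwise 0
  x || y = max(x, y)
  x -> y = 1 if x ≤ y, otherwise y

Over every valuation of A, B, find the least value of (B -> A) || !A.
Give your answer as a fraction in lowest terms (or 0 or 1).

Take A = 1/4, B = 1/2:
B -> A = 1/2 -> 1/4 = 1/4
!A = !1/4 = 0
(B -> A) || !A = 1/4 || 0 = 1/4
No assignment yields a value below 1/4, so this is the minimum.

1/4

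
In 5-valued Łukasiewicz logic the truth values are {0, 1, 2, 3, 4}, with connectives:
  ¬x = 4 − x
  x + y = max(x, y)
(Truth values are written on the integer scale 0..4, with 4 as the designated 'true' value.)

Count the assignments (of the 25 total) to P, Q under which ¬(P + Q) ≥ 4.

1

value 4: 1 assignment (counts)
value 3: 3 assignments
value 2: 5 assignments
value 1: 7 assignments
value 0: 9 assignments
So 1 of the 25 assignments meets the threshold.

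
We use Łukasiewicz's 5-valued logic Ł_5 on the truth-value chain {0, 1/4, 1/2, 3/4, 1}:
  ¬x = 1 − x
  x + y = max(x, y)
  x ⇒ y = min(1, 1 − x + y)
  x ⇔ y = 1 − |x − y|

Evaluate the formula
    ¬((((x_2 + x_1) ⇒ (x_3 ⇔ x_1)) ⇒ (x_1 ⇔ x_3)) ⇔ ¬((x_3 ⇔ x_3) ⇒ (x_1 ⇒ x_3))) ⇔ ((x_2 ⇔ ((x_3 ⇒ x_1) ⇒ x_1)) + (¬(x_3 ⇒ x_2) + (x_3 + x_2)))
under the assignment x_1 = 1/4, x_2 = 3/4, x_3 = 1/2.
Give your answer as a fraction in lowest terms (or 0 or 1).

x_2 + x_1 = 3/4 + 1/4 = 3/4
x_3 ⇔ x_1 = 1/2 ⇔ 1/4 = 3/4
(x_2 + x_1) ⇒ (x_3 ⇔ x_1) = 3/4 ⇒ 3/4 = 1
x_1 ⇔ x_3 = 1/4 ⇔ 1/2 = 3/4
((x_2 + x_1) ⇒ (x_3 ⇔ x_1)) ⇒ (x_1 ⇔ x_3) = 1 ⇒ 3/4 = 3/4
x_3 ⇔ x_3 = 1/2 ⇔ 1/2 = 1
x_1 ⇒ x_3 = 1/4 ⇒ 1/2 = 1
(x_3 ⇔ x_3) ⇒ (x_1 ⇒ x_3) = 1 ⇒ 1 = 1
¬((x_3 ⇔ x_3) ⇒ (x_1 ⇒ x_3)) = ¬1 = 0
(((x_2 + x_1) ⇒ (x_3 ⇔ x_1)) ⇒ (x_1 ⇔ x_3)) ⇔ ¬((x_3 ⇔ x_3) ⇒ (x_1 ⇒ x_3)) = 3/4 ⇔ 0 = 1/4
¬((((x_2 + x_1) ⇒ (x_3 ⇔ x_1)) ⇒ (x_1 ⇔ x_3)) ⇔ ¬((x_3 ⇔ x_3) ⇒ (x_1 ⇒ x_3))) = ¬1/4 = 3/4
x_3 ⇒ x_1 = 1/2 ⇒ 1/4 = 3/4
(x_3 ⇒ x_1) ⇒ x_1 = 3/4 ⇒ 1/4 = 1/2
x_2 ⇔ ((x_3 ⇒ x_1) ⇒ x_1) = 3/4 ⇔ 1/2 = 3/4
x_3 ⇒ x_2 = 1/2 ⇒ 3/4 = 1
¬(x_3 ⇒ x_2) = ¬1 = 0
x_3 + x_2 = 1/2 + 3/4 = 3/4
¬(x_3 ⇒ x_2) + (x_3 + x_2) = 0 + 3/4 = 3/4
(x_2 ⇔ ((x_3 ⇒ x_1) ⇒ x_1)) + (¬(x_3 ⇒ x_2) + (x_3 + x_2)) = 3/4 + 3/4 = 3/4
¬((((x_2 + x_1) ⇒ (x_3 ⇔ x_1)) ⇒ (x_1 ⇔ x_3)) ⇔ ¬((x_3 ⇔ x_3) ⇒ (x_1 ⇒ x_3))) ⇔ ((x_2 ⇔ ((x_3 ⇒ x_1) ⇒ x_1)) + (¬(x_3 ⇒ x_2) + (x_3 + x_2))) = 3/4 ⇔ 3/4 = 1

1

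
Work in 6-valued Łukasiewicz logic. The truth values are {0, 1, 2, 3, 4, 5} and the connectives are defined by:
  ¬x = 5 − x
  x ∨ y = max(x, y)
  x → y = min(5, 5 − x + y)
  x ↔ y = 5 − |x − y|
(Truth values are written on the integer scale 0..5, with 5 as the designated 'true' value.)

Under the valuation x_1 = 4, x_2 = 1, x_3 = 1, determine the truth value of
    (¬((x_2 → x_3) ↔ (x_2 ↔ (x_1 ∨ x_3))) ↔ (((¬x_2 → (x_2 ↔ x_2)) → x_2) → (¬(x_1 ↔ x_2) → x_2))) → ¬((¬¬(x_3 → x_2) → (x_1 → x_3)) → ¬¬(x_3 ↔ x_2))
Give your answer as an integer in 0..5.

x_2 → x_3 = 1 → 1 = 5
x_1 ∨ x_3 = 4 ∨ 1 = 4
x_2 ↔ (x_1 ∨ x_3) = 1 ↔ 4 = 2
(x_2 → x_3) ↔ (x_2 ↔ (x_1 ∨ x_3)) = 5 ↔ 2 = 2
¬((x_2 → x_3) ↔ (x_2 ↔ (x_1 ∨ x_3))) = ¬2 = 3
¬x_2 = ¬1 = 4
x_2 ↔ x_2 = 1 ↔ 1 = 5
¬x_2 → (x_2 ↔ x_2) = 4 → 5 = 5
(¬x_2 → (x_2 ↔ x_2)) → x_2 = 5 → 1 = 1
x_1 ↔ x_2 = 4 ↔ 1 = 2
¬(x_1 ↔ x_2) = ¬2 = 3
¬(x_1 ↔ x_2) → x_2 = 3 → 1 = 3
((¬x_2 → (x_2 ↔ x_2)) → x_2) → (¬(x_1 ↔ x_2) → x_2) = 1 → 3 = 5
¬((x_2 → x_3) ↔ (x_2 ↔ (x_1 ∨ x_3))) ↔ (((¬x_2 → (x_2 ↔ x_2)) → x_2) → (¬(x_1 ↔ x_2) → x_2)) = 3 ↔ 5 = 3
x_3 → x_2 = 1 → 1 = 5
¬(x_3 → x_2) = ¬5 = 0
¬¬(x_3 → x_2) = ¬0 = 5
x_1 → x_3 = 4 → 1 = 2
¬¬(x_3 → x_2) → (x_1 → x_3) = 5 → 2 = 2
x_3 ↔ x_2 = 1 ↔ 1 = 5
¬(x_3 ↔ x_2) = ¬5 = 0
¬¬(x_3 ↔ x_2) = ¬0 = 5
(¬¬(x_3 → x_2) → (x_1 → x_3)) → ¬¬(x_3 ↔ x_2) = 2 → 5 = 5
¬((¬¬(x_3 → x_2) → (x_1 → x_3)) → ¬¬(x_3 ↔ x_2)) = ¬5 = 0
(¬((x_2 → x_3) ↔ (x_2 ↔ (x_1 ∨ x_3))) ↔ (((¬x_2 → (x_2 ↔ x_2)) → x_2) → (¬(x_1 ↔ x_2) → x_2))) → ¬((¬¬(x_3 → x_2) → (x_1 → x_3)) → ¬¬(x_3 ↔ x_2)) = 3 → 0 = 2

2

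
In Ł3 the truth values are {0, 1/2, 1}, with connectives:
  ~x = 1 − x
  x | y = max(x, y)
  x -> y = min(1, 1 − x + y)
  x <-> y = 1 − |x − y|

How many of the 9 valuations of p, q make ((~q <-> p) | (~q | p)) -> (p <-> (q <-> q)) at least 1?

p = 0, q = 0 ↦ 0  <
p = 0, q = 1/2 ↦ 1/2  <
p = 0, q = 1 ↦ 0  <
p = 1/2, q = 0 ↦ 1/2  <
p = 1/2, q = 1/2 ↦ 1/2  <
p = 1/2, q = 1 ↦ 1  ≥
p = 1, q = 0 ↦ 1  ≥
p = 1, q = 1/2 ↦ 1  ≥
p = 1, q = 1 ↦ 1  ≥
So 4 of the 9 assignments meet the threshold.

4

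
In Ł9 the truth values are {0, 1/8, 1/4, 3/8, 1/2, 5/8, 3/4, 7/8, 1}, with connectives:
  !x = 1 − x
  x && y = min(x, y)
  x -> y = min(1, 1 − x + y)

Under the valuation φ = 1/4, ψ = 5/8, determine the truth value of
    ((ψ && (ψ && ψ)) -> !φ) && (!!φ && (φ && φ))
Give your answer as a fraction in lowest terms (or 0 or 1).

1/4

ψ && ψ = 5/8 && 5/8 = 5/8
ψ && (ψ && ψ) = 5/8 && 5/8 = 5/8
!φ = !1/4 = 3/4
(ψ && (ψ && ψ)) -> !φ = 5/8 -> 3/4 = 1
!φ = !1/4 = 3/4
!!φ = !3/4 = 1/4
φ && φ = 1/4 && 1/4 = 1/4
!!φ && (φ && φ) = 1/4 && 1/4 = 1/4
((ψ && (ψ && ψ)) -> !φ) && (!!φ && (φ && φ)) = 1 && 1/4 = 1/4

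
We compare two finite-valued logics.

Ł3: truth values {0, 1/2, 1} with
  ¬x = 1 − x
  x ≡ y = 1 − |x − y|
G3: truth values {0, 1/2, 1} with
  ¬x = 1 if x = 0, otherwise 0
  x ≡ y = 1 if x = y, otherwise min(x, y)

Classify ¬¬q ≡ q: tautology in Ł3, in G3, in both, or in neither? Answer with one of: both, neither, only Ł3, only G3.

only Ł3

In Ł3: every assignment gives 1 — tautology.
In G3: at q = 1/2 the value is 1/2 — not a tautology.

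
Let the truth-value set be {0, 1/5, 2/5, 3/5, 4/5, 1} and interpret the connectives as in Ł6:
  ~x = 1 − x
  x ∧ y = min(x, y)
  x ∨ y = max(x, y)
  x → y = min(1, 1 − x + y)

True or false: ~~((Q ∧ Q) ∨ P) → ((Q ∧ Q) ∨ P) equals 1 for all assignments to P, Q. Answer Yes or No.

At P = 1/5, Q = 4/5, for instance:
Q ∧ Q = 4/5 ∧ 4/5 = 4/5
(Q ∧ Q) ∨ P = 4/5 ∨ 1/5 = 4/5
~((Q ∧ Q) ∨ P) = ~4/5 = 1/5
~~((Q ∧ Q) ∨ P) = ~1/5 = 4/5
~~((Q ∧ Q) ∨ P) → ((Q ∧ Q) ∨ P) = 4/5 → 4/5 = 1
and checking the remaining 35 assignments likewise gives ≥ 1 in every case.

Yes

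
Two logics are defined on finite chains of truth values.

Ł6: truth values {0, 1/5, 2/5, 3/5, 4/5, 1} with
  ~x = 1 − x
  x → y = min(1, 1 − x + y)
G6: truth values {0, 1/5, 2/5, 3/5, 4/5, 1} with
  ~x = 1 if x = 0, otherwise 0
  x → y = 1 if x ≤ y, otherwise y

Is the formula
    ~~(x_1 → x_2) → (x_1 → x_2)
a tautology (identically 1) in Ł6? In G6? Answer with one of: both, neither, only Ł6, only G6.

In Ł6: every assignment gives 1 — tautology.
In G6: at x_1 = 2/5, x_2 = 1/5 the value is 1/5 — not a tautology.

only Ł6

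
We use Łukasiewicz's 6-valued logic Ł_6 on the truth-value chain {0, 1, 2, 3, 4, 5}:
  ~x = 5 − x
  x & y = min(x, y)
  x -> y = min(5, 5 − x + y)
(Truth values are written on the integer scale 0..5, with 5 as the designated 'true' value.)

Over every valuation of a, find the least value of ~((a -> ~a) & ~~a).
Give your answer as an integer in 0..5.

2

Take a = 3:
~a = ~3 = 2
a -> ~a = 3 -> 2 = 4
~a = ~3 = 2
~~a = ~2 = 3
(a -> ~a) & ~~a = 4 & 3 = 3
~((a -> ~a) & ~~a) = ~3 = 2
No assignment yields a value below 2, so this is the minimum.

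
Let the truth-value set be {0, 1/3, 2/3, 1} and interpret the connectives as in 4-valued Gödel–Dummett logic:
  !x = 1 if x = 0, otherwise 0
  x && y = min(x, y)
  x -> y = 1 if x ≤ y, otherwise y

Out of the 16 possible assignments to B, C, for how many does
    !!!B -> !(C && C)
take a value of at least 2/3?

B = 0, C = 0 ↦ 1  ≥
B = 0, C = 1/3 ↦ 0  <
B = 0, C = 2/3 ↦ 0  <
B = 0, C = 1 ↦ 0  <
B = 1/3, C = 0 ↦ 1  ≥
B = 1/3, C = 1/3 ↦ 1  ≥
B = 1/3, C = 2/3 ↦ 1  ≥
B = 1/3, C = 1 ↦ 1  ≥
B = 2/3, C = 0 ↦ 1  ≥
B = 2/3, C = 1/3 ↦ 1  ≥
B = 2/3, C = 2/3 ↦ 1  ≥
B = 2/3, C = 1 ↦ 1  ≥
B = 1, C = 0 ↦ 1  ≥
B = 1, C = 1/3 ↦ 1  ≥
B = 1, C = 2/3 ↦ 1  ≥
B = 1, C = 1 ↦ 1  ≥
So 13 of the 16 assignments meet the threshold.

13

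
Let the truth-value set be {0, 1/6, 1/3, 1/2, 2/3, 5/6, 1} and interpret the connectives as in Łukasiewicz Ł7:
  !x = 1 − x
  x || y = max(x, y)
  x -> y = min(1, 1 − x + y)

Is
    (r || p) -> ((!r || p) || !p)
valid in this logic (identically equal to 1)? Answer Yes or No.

Counterexample: take p = 1/6, r = 1.
r || p = 1 || 1/6 = 1
!r = !1 = 0
!r || p = 0 || 1/6 = 1/6
!p = !1/6 = 5/6
(!r || p) || !p = 1/6 || 5/6 = 5/6
(r || p) -> ((!r || p) || !p) = 1 -> 5/6 = 5/6
This gives 5/6 ≠ 1.

No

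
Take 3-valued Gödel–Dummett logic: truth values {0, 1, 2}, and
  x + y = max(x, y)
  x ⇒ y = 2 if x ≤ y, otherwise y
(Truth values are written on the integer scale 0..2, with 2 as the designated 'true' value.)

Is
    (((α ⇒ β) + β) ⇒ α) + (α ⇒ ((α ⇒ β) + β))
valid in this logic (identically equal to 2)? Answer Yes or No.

Yes

α = 0, β = 0 ↦ 2
α = 0, β = 1 ↦ 2
α = 0, β = 2 ↦ 2
α = 1, β = 0 ↦ 2
α = 1, β = 1 ↦ 2
α = 1, β = 2 ↦ 2
α = 2, β = 0 ↦ 2
α = 2, β = 1 ↦ 2
α = 2, β = 2 ↦ 2
Every assignment gives a value ≥ 2.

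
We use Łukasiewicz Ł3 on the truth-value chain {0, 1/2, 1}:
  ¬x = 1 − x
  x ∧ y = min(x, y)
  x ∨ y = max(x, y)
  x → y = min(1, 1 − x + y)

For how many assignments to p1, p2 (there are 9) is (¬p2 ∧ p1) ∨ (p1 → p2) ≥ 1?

p1 = 0, p2 = 0 ↦ 1  ≥
p1 = 0, p2 = 1/2 ↦ 1  ≥
p1 = 0, p2 = 1 ↦ 1  ≥
p1 = 1/2, p2 = 0 ↦ 1/2  <
p1 = 1/2, p2 = 1/2 ↦ 1  ≥
p1 = 1/2, p2 = 1 ↦ 1  ≥
p1 = 1, p2 = 0 ↦ 1  ≥
p1 = 1, p2 = 1/2 ↦ 1/2  <
p1 = 1, p2 = 1 ↦ 1  ≥
So 7 of the 9 assignments meet the threshold.

7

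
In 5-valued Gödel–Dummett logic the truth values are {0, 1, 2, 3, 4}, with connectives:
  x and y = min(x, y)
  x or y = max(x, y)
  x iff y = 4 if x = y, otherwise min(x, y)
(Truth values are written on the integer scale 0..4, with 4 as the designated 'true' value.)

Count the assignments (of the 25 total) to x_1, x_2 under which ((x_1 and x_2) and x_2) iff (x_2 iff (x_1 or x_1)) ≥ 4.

21

value 4: 21 assignments (counts)
value 3: 1 assignment
value 2: 1 assignment
value 1: 1 assignment
value 0: 1 assignment
So 21 of the 25 assignments meet the threshold.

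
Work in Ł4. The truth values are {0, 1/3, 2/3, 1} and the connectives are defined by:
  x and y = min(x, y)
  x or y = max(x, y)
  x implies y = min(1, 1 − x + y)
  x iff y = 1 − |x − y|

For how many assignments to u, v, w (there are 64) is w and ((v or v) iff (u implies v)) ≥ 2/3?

value 1: 7 assignments (counts)
value 2/3: 17 assignments (counts)
value 1/3: 21 assignments
value 0: 19 assignments
So 24 of the 64 assignments meet the threshold.

24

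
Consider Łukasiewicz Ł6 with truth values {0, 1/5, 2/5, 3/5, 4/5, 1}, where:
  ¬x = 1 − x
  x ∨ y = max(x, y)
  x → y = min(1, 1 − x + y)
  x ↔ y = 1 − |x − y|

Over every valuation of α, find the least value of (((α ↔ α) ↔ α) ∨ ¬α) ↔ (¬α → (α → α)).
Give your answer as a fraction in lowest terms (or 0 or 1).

Take α = 2/5:
α ↔ α = 2/5 ↔ 2/5 = 1
(α ↔ α) ↔ α = 1 ↔ 2/5 = 2/5
¬α = ¬2/5 = 3/5
((α ↔ α) ↔ α) ∨ ¬α = 2/5 ∨ 3/5 = 3/5
¬α = ¬2/5 = 3/5
α → α = 2/5 → 2/5 = 1
¬α → (α → α) = 3/5 → 1 = 1
(((α ↔ α) ↔ α) ∨ ¬α) ↔ (¬α → (α → α)) = 3/5 ↔ 1 = 3/5
No assignment yields a value below 3/5, so this is the minimum.

3/5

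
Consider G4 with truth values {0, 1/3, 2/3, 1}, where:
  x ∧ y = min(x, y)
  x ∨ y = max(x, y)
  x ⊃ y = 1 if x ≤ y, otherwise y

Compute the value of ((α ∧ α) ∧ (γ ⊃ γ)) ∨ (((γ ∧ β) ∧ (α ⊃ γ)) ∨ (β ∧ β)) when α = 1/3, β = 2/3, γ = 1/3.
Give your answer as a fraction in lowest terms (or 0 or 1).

2/3

α ∧ α = 1/3 ∧ 1/3 = 1/3
γ ⊃ γ = 1/3 ⊃ 1/3 = 1
(α ∧ α) ∧ (γ ⊃ γ) = 1/3 ∧ 1 = 1/3
γ ∧ β = 1/3 ∧ 2/3 = 1/3
α ⊃ γ = 1/3 ⊃ 1/3 = 1
(γ ∧ β) ∧ (α ⊃ γ) = 1/3 ∧ 1 = 1/3
β ∧ β = 2/3 ∧ 2/3 = 2/3
((γ ∧ β) ∧ (α ⊃ γ)) ∨ (β ∧ β) = 1/3 ∨ 2/3 = 2/3
((α ∧ α) ∧ (γ ⊃ γ)) ∨ (((γ ∧ β) ∧ (α ⊃ γ)) ∨ (β ∧ β)) = 1/3 ∨ 2/3 = 2/3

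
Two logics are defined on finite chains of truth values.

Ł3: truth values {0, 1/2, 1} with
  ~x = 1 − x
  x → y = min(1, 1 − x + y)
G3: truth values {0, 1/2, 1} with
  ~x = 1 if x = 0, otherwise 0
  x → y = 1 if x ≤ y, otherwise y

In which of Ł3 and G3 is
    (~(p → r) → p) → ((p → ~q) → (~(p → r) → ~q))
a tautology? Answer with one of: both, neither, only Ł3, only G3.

In Ł3: every assignment gives 1 — tautology.
In G3: every assignment gives 1 — tautology.

both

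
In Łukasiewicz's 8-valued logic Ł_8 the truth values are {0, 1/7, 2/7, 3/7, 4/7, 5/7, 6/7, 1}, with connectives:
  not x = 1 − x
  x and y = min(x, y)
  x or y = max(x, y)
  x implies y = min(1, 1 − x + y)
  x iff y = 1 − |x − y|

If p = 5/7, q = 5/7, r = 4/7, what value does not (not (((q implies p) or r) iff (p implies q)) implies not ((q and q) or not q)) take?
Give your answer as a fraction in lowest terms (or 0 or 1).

q implies p = 5/7 implies 5/7 = 1
(q implies p) or r = 1 or 4/7 = 1
p implies q = 5/7 implies 5/7 = 1
((q implies p) or r) iff (p implies q) = 1 iff 1 = 1
not (((q implies p) or r) iff (p implies q)) = not 1 = 0
q and q = 5/7 and 5/7 = 5/7
not q = not 5/7 = 2/7
(q and q) or not q = 5/7 or 2/7 = 5/7
not ((q and q) or not q) = not 5/7 = 2/7
not (((q implies p) or r) iff (p implies q)) implies not ((q and q) or not q) = 0 implies 2/7 = 1
not (not (((q implies p) or r) iff (p implies q)) implies not ((q and q) or not q)) = not 1 = 0

0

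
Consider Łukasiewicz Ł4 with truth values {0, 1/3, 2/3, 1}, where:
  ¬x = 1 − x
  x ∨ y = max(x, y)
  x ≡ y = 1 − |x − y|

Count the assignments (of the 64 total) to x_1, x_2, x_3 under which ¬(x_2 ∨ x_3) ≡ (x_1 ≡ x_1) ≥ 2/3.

16

value 1: 4 assignments (counts)
value 2/3: 12 assignments (counts)
value 1/3: 20 assignments
value 0: 28 assignments
So 16 of the 64 assignments meet the threshold.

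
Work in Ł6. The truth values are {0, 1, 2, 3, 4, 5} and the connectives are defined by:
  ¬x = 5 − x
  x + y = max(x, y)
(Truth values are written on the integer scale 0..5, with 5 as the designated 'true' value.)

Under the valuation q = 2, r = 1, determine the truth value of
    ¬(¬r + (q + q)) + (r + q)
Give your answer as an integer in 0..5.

¬r = ¬1 = 4
q + q = 2 + 2 = 2
¬r + (q + q) = 4 + 2 = 4
¬(¬r + (q + q)) = ¬4 = 1
r + q = 1 + 2 = 2
¬(¬r + (q + q)) + (r + q) = 1 + 2 = 2

2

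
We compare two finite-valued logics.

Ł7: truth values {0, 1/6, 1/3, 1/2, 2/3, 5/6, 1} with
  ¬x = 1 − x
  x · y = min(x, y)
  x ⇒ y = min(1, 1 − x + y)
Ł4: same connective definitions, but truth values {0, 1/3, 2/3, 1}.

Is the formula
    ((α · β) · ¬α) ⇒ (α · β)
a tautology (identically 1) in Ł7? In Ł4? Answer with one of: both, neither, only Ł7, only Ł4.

In Ł7: every assignment gives 1 — tautology.
In Ł4: every assignment gives 1 — tautology.

both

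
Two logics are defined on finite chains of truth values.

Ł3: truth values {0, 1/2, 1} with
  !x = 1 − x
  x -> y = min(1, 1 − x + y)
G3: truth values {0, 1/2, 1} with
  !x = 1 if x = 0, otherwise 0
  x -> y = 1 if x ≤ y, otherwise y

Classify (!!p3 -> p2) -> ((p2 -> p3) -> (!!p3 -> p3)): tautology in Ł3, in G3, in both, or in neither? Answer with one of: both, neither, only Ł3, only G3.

In Ł3: every assignment gives 1 — tautology.
In G3: every assignment gives 1 — tautology.

both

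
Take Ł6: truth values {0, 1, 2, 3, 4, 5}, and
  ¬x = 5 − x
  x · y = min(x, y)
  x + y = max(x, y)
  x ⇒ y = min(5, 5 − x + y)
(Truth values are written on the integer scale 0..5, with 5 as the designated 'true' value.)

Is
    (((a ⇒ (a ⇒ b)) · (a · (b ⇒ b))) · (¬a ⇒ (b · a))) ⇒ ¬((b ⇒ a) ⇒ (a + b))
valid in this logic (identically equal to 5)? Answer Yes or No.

No

Counterexample: take a = 1, b = 3.
a ⇒ b = 1 ⇒ 3 = 5
a ⇒ (a ⇒ b) = 1 ⇒ 5 = 5
b ⇒ b = 3 ⇒ 3 = 5
a · (b ⇒ b) = 1 · 5 = 1
(a ⇒ (a ⇒ b)) · (a · (b ⇒ b)) = 5 · 1 = 1
¬a = ¬1 = 4
b · a = 3 · 1 = 1
¬a ⇒ (b · a) = 4 ⇒ 1 = 2
((a ⇒ (a ⇒ b)) · (a · (b ⇒ b))) · (¬a ⇒ (b · a)) = 1 · 2 = 1
b ⇒ a = 3 ⇒ 1 = 3
a + b = 1 + 3 = 3
(b ⇒ a) ⇒ (a + b) = 3 ⇒ 3 = 5
¬((b ⇒ a) ⇒ (a + b)) = ¬5 = 0
(((a ⇒ (a ⇒ b)) · (a · (b ⇒ b))) · (¬a ⇒ (b · a))) ⇒ ¬((b ⇒ a) ⇒ (a + b)) = 1 ⇒ 0 = 4
This gives 4 ≠ 5.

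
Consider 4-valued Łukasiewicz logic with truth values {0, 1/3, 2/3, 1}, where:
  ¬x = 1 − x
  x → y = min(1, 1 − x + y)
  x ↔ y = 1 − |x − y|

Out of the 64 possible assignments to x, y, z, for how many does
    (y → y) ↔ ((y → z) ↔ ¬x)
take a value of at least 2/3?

37

value 1: 16 assignments (counts)
value 2/3: 21 assignments (counts)
value 1/3: 16 assignments
value 0: 11 assignments
So 37 of the 64 assignments meet the threshold.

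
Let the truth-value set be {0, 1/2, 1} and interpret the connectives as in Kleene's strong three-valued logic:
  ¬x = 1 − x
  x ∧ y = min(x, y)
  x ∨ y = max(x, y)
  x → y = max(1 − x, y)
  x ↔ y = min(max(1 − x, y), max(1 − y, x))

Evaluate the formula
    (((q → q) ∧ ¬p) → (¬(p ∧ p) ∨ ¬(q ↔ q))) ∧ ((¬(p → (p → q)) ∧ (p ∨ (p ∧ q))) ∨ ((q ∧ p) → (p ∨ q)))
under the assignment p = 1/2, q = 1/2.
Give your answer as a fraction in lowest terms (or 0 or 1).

1/2

q → q = 1/2 → 1/2 = 1/2
¬p = ¬1/2 = 1/2
(q → q) ∧ ¬p = 1/2 ∧ 1/2 = 1/2
p ∧ p = 1/2 ∧ 1/2 = 1/2
¬(p ∧ p) = ¬1/2 = 1/2
q ↔ q = 1/2 ↔ 1/2 = 1/2
¬(q ↔ q) = ¬1/2 = 1/2
¬(p ∧ p) ∨ ¬(q ↔ q) = 1/2 ∨ 1/2 = 1/2
((q → q) ∧ ¬p) → (¬(p ∧ p) ∨ ¬(q ↔ q)) = 1/2 → 1/2 = 1/2
p → q = 1/2 → 1/2 = 1/2
p → (p → q) = 1/2 → 1/2 = 1/2
¬(p → (p → q)) = ¬1/2 = 1/2
p ∧ q = 1/2 ∧ 1/2 = 1/2
p ∨ (p ∧ q) = 1/2 ∨ 1/2 = 1/2
¬(p → (p → q)) ∧ (p ∨ (p ∧ q)) = 1/2 ∧ 1/2 = 1/2
q ∧ p = 1/2 ∧ 1/2 = 1/2
p ∨ q = 1/2 ∨ 1/2 = 1/2
(q ∧ p) → (p ∨ q) = 1/2 → 1/2 = 1/2
(¬(p → (p → q)) ∧ (p ∨ (p ∧ q))) ∨ ((q ∧ p) → (p ∨ q)) = 1/2 ∨ 1/2 = 1/2
(((q → q) ∧ ¬p) → (¬(p ∧ p) ∨ ¬(q ↔ q))) ∧ ((¬(p → (p → q)) ∧ (p ∨ (p ∧ q))) ∨ ((q ∧ p) → (p ∨ q))) = 1/2 ∧ 1/2 = 1/2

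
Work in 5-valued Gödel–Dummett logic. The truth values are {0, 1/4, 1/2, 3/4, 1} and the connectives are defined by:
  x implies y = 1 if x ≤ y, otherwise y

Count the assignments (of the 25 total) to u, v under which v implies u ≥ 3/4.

16

value 1: 15 assignments (counts)
value 3/4: 1 assignment (counts)
value 1/2: 2 assignments
value 1/4: 3 assignments
value 0: 4 assignments
So 16 of the 25 assignments meet the threshold.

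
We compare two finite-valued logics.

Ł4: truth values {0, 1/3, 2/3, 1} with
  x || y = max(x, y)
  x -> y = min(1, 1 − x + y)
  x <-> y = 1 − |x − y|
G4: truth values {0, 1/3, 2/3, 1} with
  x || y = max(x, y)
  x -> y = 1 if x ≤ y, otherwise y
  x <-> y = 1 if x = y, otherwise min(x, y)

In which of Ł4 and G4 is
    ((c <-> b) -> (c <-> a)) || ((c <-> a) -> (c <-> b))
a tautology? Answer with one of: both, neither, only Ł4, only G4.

In Ł4: every assignment gives 1 — tautology.
In G4: every assignment gives 1 — tautology.

both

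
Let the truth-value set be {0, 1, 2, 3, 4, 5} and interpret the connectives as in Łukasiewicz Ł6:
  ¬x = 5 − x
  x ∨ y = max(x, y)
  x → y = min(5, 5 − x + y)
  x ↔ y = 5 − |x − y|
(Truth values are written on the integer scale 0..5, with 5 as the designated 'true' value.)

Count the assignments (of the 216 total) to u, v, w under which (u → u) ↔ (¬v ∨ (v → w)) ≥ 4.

value 5: 126 assignments (counts)
value 4: 30 assignments (counts)
value 3: 24 assignments
value 2: 18 assignments
value 1: 12 assignments
value 0: 6 assignments
So 156 of the 216 assignments meet the threshold.

156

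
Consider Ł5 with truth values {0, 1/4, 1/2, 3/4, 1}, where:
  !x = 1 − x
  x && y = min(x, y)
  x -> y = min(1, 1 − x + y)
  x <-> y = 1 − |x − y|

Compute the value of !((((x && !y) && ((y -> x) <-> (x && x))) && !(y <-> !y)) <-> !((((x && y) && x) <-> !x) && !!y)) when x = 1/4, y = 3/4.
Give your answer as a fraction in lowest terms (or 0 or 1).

1/4

!y = !3/4 = 1/4
x && !y = 1/4 && 1/4 = 1/4
y -> x = 3/4 -> 1/4 = 1/2
x && x = 1/4 && 1/4 = 1/4
(y -> x) <-> (x && x) = 1/2 <-> 1/4 = 3/4
(x && !y) && ((y -> x) <-> (x && x)) = 1/4 && 3/4 = 1/4
!y = !3/4 = 1/4
y <-> !y = 3/4 <-> 1/4 = 1/2
!(y <-> !y) = !1/2 = 1/2
((x && !y) && ((y -> x) <-> (x && x))) && !(y <-> !y) = 1/4 && 1/2 = 1/4
x && y = 1/4 && 3/4 = 1/4
(x && y) && x = 1/4 && 1/4 = 1/4
!x = !1/4 = 3/4
((x && y) && x) <-> !x = 1/4 <-> 3/4 = 1/2
!y = !3/4 = 1/4
!!y = !1/4 = 3/4
(((x && y) && x) <-> !x) && !!y = 1/2 && 3/4 = 1/2
!((((x && y) && x) <-> !x) && !!y) = !1/2 = 1/2
(((x && !y) && ((y -> x) <-> (x && x))) && !(y <-> !y)) <-> !((((x && y) && x) <-> !x) && !!y) = 1/4 <-> 1/2 = 3/4
!((((x && !y) && ((y -> x) <-> (x && x))) && !(y <-> !y)) <-> !((((x && y) && x) <-> !x) && !!y)) = !3/4 = 1/4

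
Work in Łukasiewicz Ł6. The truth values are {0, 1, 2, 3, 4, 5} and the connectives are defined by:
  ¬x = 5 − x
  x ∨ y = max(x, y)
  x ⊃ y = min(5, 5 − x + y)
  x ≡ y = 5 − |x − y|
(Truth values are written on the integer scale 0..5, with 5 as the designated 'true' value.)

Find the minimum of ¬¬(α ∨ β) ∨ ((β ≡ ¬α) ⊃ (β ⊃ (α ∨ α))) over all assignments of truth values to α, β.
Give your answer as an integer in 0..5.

Take α = 0, β = 3:
α ∨ β = 0 ∨ 3 = 3
¬(α ∨ β) = ¬3 = 2
¬¬(α ∨ β) = ¬2 = 3
¬α = ¬0 = 5
β ≡ ¬α = 3 ≡ 5 = 3
α ∨ α = 0 ∨ 0 = 0
β ⊃ (α ∨ α) = 3 ⊃ 0 = 2
(β ≡ ¬α) ⊃ (β ⊃ (α ∨ α)) = 3 ⊃ 2 = 4
¬¬(α ∨ β) ∨ ((β ≡ ¬α) ⊃ (β ⊃ (α ∨ α))) = 3 ∨ 4 = 4
No assignment yields a value below 4, so this is the minimum.

4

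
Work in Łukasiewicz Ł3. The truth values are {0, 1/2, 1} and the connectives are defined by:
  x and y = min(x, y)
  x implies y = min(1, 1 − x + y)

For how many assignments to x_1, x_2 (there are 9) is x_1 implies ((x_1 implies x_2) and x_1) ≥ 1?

7

x_1 = 0, x_2 = 0 ↦ 1  ≥
x_1 = 0, x_2 = 1/2 ↦ 1  ≥
x_1 = 0, x_2 = 1 ↦ 1  ≥
x_1 = 1/2, x_2 = 0 ↦ 1  ≥
x_1 = 1/2, x_2 = 1/2 ↦ 1  ≥
x_1 = 1/2, x_2 = 1 ↦ 1  ≥
x_1 = 1, x_2 = 0 ↦ 0  <
x_1 = 1, x_2 = 1/2 ↦ 1/2  <
x_1 = 1, x_2 = 1 ↦ 1  ≥
So 7 of the 9 assignments meet the threshold.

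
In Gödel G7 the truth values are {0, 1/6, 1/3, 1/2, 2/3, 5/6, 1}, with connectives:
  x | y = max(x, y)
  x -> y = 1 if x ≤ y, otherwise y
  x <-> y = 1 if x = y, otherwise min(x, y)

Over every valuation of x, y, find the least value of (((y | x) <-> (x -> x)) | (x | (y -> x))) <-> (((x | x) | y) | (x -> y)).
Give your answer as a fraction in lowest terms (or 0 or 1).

Take x = 0, y = 1/6:
y | x = 1/6 | 0 = 1/6
x -> x = 0 -> 0 = 1
(y | x) <-> (x -> x) = 1/6 <-> 1 = 1/6
y -> x = 1/6 -> 0 = 0
x | (y -> x) = 0 | 0 = 0
((y | x) <-> (x -> x)) | (x | (y -> x)) = 1/6 | 0 = 1/6
x | x = 0 | 0 = 0
(x | x) | y = 0 | 1/6 = 1/6
x -> y = 0 -> 1/6 = 1
((x | x) | y) | (x -> y) = 1/6 | 1 = 1
(((y | x) <-> (x -> x)) | (x | (y -> x))) <-> (((x | x) | y) | (x -> y)) = 1/6 <-> 1 = 1/6
No assignment yields a value below 1/6, so this is the minimum.

1/6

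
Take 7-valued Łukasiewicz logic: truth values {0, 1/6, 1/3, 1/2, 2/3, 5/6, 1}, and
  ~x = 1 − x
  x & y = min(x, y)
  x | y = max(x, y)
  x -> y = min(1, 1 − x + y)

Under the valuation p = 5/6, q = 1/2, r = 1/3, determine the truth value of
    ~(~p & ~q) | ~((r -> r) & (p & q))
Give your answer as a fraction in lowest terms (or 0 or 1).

5/6

~p = ~5/6 = 1/6
~q = ~1/2 = 1/2
~p & ~q = 1/6 & 1/2 = 1/6
~(~p & ~q) = ~1/6 = 5/6
r -> r = 1/3 -> 1/3 = 1
p & q = 5/6 & 1/2 = 1/2
(r -> r) & (p & q) = 1 & 1/2 = 1/2
~((r -> r) & (p & q)) = ~1/2 = 1/2
~(~p & ~q) | ~((r -> r) & (p & q)) = 5/6 | 1/2 = 5/6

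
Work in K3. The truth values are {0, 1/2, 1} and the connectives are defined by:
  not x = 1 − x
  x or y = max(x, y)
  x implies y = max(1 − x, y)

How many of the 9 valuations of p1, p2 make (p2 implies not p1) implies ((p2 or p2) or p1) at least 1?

5

p1 = 0, p2 = 0 ↦ 0  <
p1 = 0, p2 = 1/2 ↦ 1/2  <
p1 = 0, p2 = 1 ↦ 1  ≥
p1 = 1/2, p2 = 0 ↦ 1/2  <
p1 = 1/2, p2 = 1/2 ↦ 1/2  <
p1 = 1/2, p2 = 1 ↦ 1  ≥
p1 = 1, p2 = 0 ↦ 1  ≥
p1 = 1, p2 = 1/2 ↦ 1  ≥
p1 = 1, p2 = 1 ↦ 1  ≥
So 5 of the 9 assignments meet the threshold.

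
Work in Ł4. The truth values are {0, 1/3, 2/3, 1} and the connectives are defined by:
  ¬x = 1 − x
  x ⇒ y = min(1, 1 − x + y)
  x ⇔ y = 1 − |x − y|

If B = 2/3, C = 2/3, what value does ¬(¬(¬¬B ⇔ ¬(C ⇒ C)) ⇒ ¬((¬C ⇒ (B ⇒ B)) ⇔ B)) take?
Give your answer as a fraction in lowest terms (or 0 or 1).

¬B = ¬2/3 = 1/3
¬¬B = ¬1/3 = 2/3
C ⇒ C = 2/3 ⇒ 2/3 = 1
¬(C ⇒ C) = ¬1 = 0
¬¬B ⇔ ¬(C ⇒ C) = 2/3 ⇔ 0 = 1/3
¬(¬¬B ⇔ ¬(C ⇒ C)) = ¬1/3 = 2/3
¬C = ¬2/3 = 1/3
B ⇒ B = 2/3 ⇒ 2/3 = 1
¬C ⇒ (B ⇒ B) = 1/3 ⇒ 1 = 1
(¬C ⇒ (B ⇒ B)) ⇔ B = 1 ⇔ 2/3 = 2/3
¬((¬C ⇒ (B ⇒ B)) ⇔ B) = ¬2/3 = 1/3
¬(¬¬B ⇔ ¬(C ⇒ C)) ⇒ ¬((¬C ⇒ (B ⇒ B)) ⇔ B) = 2/3 ⇒ 1/3 = 2/3
¬(¬(¬¬B ⇔ ¬(C ⇒ C)) ⇒ ¬((¬C ⇒ (B ⇒ B)) ⇔ B)) = ¬2/3 = 1/3

1/3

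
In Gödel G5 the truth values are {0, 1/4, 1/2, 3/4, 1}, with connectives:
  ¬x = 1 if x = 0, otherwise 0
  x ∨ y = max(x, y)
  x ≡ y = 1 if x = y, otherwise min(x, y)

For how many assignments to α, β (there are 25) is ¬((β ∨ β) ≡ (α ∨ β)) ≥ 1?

4

value 1: 4 assignments (counts)
value 0: 21 assignments
So 4 of the 25 assignments meet the threshold.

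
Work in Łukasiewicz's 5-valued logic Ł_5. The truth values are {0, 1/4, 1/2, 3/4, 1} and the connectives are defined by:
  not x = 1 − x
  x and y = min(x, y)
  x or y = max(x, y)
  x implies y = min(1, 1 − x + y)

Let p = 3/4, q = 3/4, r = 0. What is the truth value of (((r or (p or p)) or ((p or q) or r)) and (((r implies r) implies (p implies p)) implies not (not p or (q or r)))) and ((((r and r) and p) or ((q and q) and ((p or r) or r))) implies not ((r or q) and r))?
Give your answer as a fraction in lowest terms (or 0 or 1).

1/4

p or p = 3/4 or 3/4 = 3/4
r or (p or p) = 0 or 3/4 = 3/4
p or q = 3/4 or 3/4 = 3/4
(p or q) or r = 3/4 or 0 = 3/4
(r or (p or p)) or ((p or q) or r) = 3/4 or 3/4 = 3/4
r implies r = 0 implies 0 = 1
p implies p = 3/4 implies 3/4 = 1
(r implies r) implies (p implies p) = 1 implies 1 = 1
not p = not 3/4 = 1/4
q or r = 3/4 or 0 = 3/4
not p or (q or r) = 1/4 or 3/4 = 3/4
not (not p or (q or r)) = not 3/4 = 1/4
((r implies r) implies (p implies p)) implies not (not p or (q or r)) = 1 implies 1/4 = 1/4
((r or (p or p)) or ((p or q) or r)) and (((r implies r) implies (p implies p)) implies not (not p or (q or r))) = 3/4 and 1/4 = 1/4
r and r = 0 and 0 = 0
(r and r) and p = 0 and 3/4 = 0
q and q = 3/4 and 3/4 = 3/4
p or r = 3/4 or 0 = 3/4
(p or r) or r = 3/4 or 0 = 3/4
(q and q) and ((p or r) or r) = 3/4 and 3/4 = 3/4
((r and r) and p) or ((q and q) and ((p or r) or r)) = 0 or 3/4 = 3/4
r or q = 0 or 3/4 = 3/4
(r or q) and r = 3/4 and 0 = 0
not ((r or q) and r) = not 0 = 1
(((r and r) and p) or ((q and q) and ((p or r) or r))) implies not ((r or q) and r) = 3/4 implies 1 = 1
(((r or (p or p)) or ((p or q) or r)) and (((r implies r) implies (p implies p)) implies not (not p or (q or r)))) and ((((r and r) and p) or ((q and q) and ((p or r) or r))) implies not ((r or q) and r)) = 1/4 and 1 = 1/4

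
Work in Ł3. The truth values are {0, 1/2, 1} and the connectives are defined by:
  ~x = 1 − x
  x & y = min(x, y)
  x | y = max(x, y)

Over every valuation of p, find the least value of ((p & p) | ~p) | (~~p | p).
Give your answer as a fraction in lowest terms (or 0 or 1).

1/2

Take p = 1/2:
p & p = 1/2 & 1/2 = 1/2
~p = ~1/2 = 1/2
(p & p) | ~p = 1/2 | 1/2 = 1/2
~p = ~1/2 = 1/2
~~p = ~1/2 = 1/2
~~p | p = 1/2 | 1/2 = 1/2
((p & p) | ~p) | (~~p | p) = 1/2 | 1/2 = 1/2
No assignment yields a value below 1/2, so this is the minimum.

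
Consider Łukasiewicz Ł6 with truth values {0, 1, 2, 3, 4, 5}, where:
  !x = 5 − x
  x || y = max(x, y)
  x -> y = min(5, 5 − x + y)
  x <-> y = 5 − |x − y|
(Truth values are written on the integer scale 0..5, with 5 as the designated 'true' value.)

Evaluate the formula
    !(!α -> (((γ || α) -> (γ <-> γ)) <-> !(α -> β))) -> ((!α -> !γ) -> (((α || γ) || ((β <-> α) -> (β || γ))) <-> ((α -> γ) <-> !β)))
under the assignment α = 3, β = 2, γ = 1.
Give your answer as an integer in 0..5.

!α = !3 = 2
γ || α = 1 || 3 = 3
γ <-> γ = 1 <-> 1 = 5
(γ || α) -> (γ <-> γ) = 3 -> 5 = 5
α -> β = 3 -> 2 = 4
!(α -> β) = !4 = 1
((γ || α) -> (γ <-> γ)) <-> !(α -> β) = 5 <-> 1 = 1
!α -> (((γ || α) -> (γ <-> γ)) <-> !(α -> β)) = 2 -> 1 = 4
!(!α -> (((γ || α) -> (γ <-> γ)) <-> !(α -> β))) = !4 = 1
!α = !3 = 2
!γ = !1 = 4
!α -> !γ = 2 -> 4 = 5
α || γ = 3 || 1 = 3
β <-> α = 2 <-> 3 = 4
β || γ = 2 || 1 = 2
(β <-> α) -> (β || γ) = 4 -> 2 = 3
(α || γ) || ((β <-> α) -> (β || γ)) = 3 || 3 = 3
α -> γ = 3 -> 1 = 3
!β = !2 = 3
(α -> γ) <-> !β = 3 <-> 3 = 5
((α || γ) || ((β <-> α) -> (β || γ))) <-> ((α -> γ) <-> !β) = 3 <-> 5 = 3
(!α -> !γ) -> (((α || γ) || ((β <-> α) -> (β || γ))) <-> ((α -> γ) <-> !β)) = 5 -> 3 = 3
!(!α -> (((γ || α) -> (γ <-> γ)) <-> !(α -> β))) -> ((!α -> !γ) -> (((α || γ) || ((β <-> α) -> (β || γ))) <-> ((α -> γ) <-> !β))) = 1 -> 3 = 5

5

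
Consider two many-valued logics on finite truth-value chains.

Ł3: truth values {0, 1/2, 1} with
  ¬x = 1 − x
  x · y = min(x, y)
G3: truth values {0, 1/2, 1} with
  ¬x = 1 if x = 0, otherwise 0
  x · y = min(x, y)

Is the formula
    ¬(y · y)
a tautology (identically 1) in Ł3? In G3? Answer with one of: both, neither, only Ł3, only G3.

neither

In Ł3: at y = 1/2 the value is 1/2 — not a tautology.
In G3: at y = 1/2 the value is 0 — not a tautology.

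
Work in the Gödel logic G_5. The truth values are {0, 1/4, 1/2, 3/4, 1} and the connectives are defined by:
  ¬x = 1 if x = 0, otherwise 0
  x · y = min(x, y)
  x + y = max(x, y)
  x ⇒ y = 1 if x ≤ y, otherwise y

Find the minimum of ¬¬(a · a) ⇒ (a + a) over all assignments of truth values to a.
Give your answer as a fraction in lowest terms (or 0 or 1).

Take a = 1/4:
a · a = 1/4 · 1/4 = 1/4
¬(a · a) = ¬1/4 = 0
¬¬(a · a) = ¬0 = 1
a + a = 1/4 + 1/4 = 1/4
¬¬(a · a) ⇒ (a + a) = 1 ⇒ 1/4 = 1/4
No assignment yields a value below 1/4, so this is the minimum.

1/4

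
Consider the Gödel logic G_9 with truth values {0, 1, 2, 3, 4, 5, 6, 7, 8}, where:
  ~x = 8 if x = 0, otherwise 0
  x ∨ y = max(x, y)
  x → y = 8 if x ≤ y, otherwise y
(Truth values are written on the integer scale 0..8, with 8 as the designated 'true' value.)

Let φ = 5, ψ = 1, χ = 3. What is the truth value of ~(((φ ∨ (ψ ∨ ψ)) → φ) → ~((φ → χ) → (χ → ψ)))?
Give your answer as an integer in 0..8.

8

ψ ∨ ψ = 1 ∨ 1 = 1
φ ∨ (ψ ∨ ψ) = 5 ∨ 1 = 5
(φ ∨ (ψ ∨ ψ)) → φ = 5 → 5 = 8
φ → χ = 5 → 3 = 3
χ → ψ = 3 → 1 = 1
(φ → χ) → (χ → ψ) = 3 → 1 = 1
~((φ → χ) → (χ → ψ)) = ~1 = 0
((φ ∨ (ψ ∨ ψ)) → φ) → ~((φ → χ) → (χ → ψ)) = 8 → 0 = 0
~(((φ ∨ (ψ ∨ ψ)) → φ) → ~((φ → χ) → (χ → ψ))) = ~0 = 8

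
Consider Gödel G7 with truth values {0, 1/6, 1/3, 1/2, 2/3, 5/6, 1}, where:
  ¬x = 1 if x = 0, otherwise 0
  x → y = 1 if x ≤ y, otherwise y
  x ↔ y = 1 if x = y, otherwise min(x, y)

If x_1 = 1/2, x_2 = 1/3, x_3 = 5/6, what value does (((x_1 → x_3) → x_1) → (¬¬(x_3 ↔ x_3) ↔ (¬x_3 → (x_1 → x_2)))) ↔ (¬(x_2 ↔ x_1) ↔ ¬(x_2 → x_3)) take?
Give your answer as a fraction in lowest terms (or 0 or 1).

1

x_1 → x_3 = 1/2 → 5/6 = 1
(x_1 → x_3) → x_1 = 1 → 1/2 = 1/2
x_3 ↔ x_3 = 5/6 ↔ 5/6 = 1
¬(x_3 ↔ x_3) = ¬1 = 0
¬¬(x_3 ↔ x_3) = ¬0 = 1
¬x_3 = ¬5/6 = 0
x_1 → x_2 = 1/2 → 1/3 = 1/3
¬x_3 → (x_1 → x_2) = 0 → 1/3 = 1
¬¬(x_3 ↔ x_3) ↔ (¬x_3 → (x_1 → x_2)) = 1 ↔ 1 = 1
((x_1 → x_3) → x_1) → (¬¬(x_3 ↔ x_3) ↔ (¬x_3 → (x_1 → x_2))) = 1/2 → 1 = 1
x_2 ↔ x_1 = 1/3 ↔ 1/2 = 1/3
¬(x_2 ↔ x_1) = ¬1/3 = 0
x_2 → x_3 = 1/3 → 5/6 = 1
¬(x_2 → x_3) = ¬1 = 0
¬(x_2 ↔ x_1) ↔ ¬(x_2 → x_3) = 0 ↔ 0 = 1
(((x_1 → x_3) → x_1) → (¬¬(x_3 ↔ x_3) ↔ (¬x_3 → (x_1 → x_2)))) ↔ (¬(x_2 ↔ x_1) ↔ ¬(x_2 → x_3)) = 1 ↔ 1 = 1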